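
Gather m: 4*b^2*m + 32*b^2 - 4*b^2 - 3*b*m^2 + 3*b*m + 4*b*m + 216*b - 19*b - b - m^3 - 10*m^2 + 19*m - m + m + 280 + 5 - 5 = 28*b^2 + 196*b - m^3 + m^2*(-3*b - 10) + m*(4*b^2 + 7*b + 19) + 280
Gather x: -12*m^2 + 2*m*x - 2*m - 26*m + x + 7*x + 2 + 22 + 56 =-12*m^2 - 28*m + x*(2*m + 8) + 80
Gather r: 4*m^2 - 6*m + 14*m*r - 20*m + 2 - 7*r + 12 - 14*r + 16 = 4*m^2 - 26*m + r*(14*m - 21) + 30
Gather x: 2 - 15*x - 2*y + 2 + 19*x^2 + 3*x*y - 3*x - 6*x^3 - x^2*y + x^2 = -6*x^3 + x^2*(20 - y) + x*(3*y - 18) - 2*y + 4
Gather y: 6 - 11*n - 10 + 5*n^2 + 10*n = 5*n^2 - n - 4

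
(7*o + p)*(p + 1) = 7*o*p + 7*o + p^2 + p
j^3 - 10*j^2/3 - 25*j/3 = j*(j - 5)*(j + 5/3)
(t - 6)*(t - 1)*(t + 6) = t^3 - t^2 - 36*t + 36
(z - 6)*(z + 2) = z^2 - 4*z - 12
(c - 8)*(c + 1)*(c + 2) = c^3 - 5*c^2 - 22*c - 16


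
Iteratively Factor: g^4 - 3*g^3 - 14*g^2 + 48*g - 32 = (g + 4)*(g^3 - 7*g^2 + 14*g - 8) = (g - 1)*(g + 4)*(g^2 - 6*g + 8) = (g - 4)*(g - 1)*(g + 4)*(g - 2)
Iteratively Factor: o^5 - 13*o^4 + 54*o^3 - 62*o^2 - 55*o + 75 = (o - 3)*(o^4 - 10*o^3 + 24*o^2 + 10*o - 25) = (o - 3)*(o + 1)*(o^3 - 11*o^2 + 35*o - 25) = (o - 5)*(o - 3)*(o + 1)*(o^2 - 6*o + 5) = (o - 5)*(o - 3)*(o - 1)*(o + 1)*(o - 5)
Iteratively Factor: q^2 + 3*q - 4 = (q - 1)*(q + 4)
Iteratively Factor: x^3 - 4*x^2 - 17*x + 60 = (x + 4)*(x^2 - 8*x + 15) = (x - 3)*(x + 4)*(x - 5)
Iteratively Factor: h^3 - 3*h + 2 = (h - 1)*(h^2 + h - 2) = (h - 1)*(h + 2)*(h - 1)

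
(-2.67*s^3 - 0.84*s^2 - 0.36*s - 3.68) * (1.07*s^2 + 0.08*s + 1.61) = -2.8569*s^5 - 1.1124*s^4 - 4.7511*s^3 - 5.3188*s^2 - 0.874*s - 5.9248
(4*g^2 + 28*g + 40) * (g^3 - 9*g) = 4*g^5 + 28*g^4 + 4*g^3 - 252*g^2 - 360*g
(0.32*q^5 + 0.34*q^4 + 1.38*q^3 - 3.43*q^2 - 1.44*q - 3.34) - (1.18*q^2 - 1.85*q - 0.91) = 0.32*q^5 + 0.34*q^4 + 1.38*q^3 - 4.61*q^2 + 0.41*q - 2.43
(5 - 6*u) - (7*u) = 5 - 13*u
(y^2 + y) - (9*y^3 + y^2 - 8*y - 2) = -9*y^3 + 9*y + 2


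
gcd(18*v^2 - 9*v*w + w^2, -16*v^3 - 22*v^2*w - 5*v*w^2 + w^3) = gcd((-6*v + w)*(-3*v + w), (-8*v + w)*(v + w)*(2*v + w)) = 1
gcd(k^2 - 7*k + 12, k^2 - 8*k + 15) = k - 3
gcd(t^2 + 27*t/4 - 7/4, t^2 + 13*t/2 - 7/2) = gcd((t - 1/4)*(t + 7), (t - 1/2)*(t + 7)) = t + 7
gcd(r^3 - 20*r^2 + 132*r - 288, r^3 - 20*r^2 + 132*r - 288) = r^3 - 20*r^2 + 132*r - 288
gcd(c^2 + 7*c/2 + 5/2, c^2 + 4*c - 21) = 1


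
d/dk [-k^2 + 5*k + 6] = 5 - 2*k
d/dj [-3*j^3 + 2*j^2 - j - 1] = -9*j^2 + 4*j - 1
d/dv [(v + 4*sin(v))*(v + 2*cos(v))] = -(v + 4*sin(v))*(2*sin(v) - 1) + (v + 2*cos(v))*(4*cos(v) + 1)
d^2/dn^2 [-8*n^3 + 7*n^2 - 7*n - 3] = 14 - 48*n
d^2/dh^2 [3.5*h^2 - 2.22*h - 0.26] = 7.00000000000000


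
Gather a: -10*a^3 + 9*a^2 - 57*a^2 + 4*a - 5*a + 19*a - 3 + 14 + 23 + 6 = -10*a^3 - 48*a^2 + 18*a + 40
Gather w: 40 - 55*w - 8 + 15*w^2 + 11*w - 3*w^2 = 12*w^2 - 44*w + 32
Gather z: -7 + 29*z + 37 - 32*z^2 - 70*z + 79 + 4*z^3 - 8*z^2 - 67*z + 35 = 4*z^3 - 40*z^2 - 108*z + 144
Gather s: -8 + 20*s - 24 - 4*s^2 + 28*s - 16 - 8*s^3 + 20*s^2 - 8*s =-8*s^3 + 16*s^2 + 40*s - 48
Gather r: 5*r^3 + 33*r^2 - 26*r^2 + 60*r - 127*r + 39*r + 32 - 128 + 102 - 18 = 5*r^3 + 7*r^2 - 28*r - 12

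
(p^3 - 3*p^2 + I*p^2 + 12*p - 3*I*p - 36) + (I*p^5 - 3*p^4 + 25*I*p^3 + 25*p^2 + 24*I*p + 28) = I*p^5 - 3*p^4 + p^3 + 25*I*p^3 + 22*p^2 + I*p^2 + 12*p + 21*I*p - 8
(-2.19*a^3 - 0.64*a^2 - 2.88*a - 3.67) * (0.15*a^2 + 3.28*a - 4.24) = -0.3285*a^5 - 7.2792*a^4 + 6.7544*a^3 - 7.2833*a^2 + 0.1736*a + 15.5608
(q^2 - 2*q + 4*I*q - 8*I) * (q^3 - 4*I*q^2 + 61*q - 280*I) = q^5 - 2*q^4 + 77*q^3 - 154*q^2 - 36*I*q^2 + 1120*q + 72*I*q - 2240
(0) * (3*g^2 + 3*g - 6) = 0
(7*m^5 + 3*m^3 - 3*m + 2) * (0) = 0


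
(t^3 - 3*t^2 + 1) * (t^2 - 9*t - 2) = t^5 - 12*t^4 + 25*t^3 + 7*t^2 - 9*t - 2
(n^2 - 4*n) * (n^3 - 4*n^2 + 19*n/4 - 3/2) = n^5 - 8*n^4 + 83*n^3/4 - 41*n^2/2 + 6*n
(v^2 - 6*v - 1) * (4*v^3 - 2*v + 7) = 4*v^5 - 24*v^4 - 6*v^3 + 19*v^2 - 40*v - 7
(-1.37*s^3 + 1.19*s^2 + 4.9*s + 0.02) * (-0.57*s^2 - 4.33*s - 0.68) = 0.7809*s^5 + 5.2538*s^4 - 7.0141*s^3 - 22.0376*s^2 - 3.4186*s - 0.0136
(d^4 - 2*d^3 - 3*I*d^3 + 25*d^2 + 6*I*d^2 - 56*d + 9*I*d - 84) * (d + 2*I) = d^5 - 2*d^4 - I*d^4 + 31*d^3 + 2*I*d^3 - 68*d^2 + 59*I*d^2 - 102*d - 112*I*d - 168*I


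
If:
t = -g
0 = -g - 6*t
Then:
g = 0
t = 0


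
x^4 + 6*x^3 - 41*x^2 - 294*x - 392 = (x - 7)*(x + 2)*(x + 4)*(x + 7)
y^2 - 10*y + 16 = (y - 8)*(y - 2)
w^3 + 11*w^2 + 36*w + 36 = (w + 2)*(w + 3)*(w + 6)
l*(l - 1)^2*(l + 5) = l^4 + 3*l^3 - 9*l^2 + 5*l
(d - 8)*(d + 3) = d^2 - 5*d - 24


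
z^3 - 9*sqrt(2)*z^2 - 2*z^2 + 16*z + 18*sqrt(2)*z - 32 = (z - 2)*(z - 8*sqrt(2))*(z - sqrt(2))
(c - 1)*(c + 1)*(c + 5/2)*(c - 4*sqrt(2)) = c^4 - 4*sqrt(2)*c^3 + 5*c^3/2 - 10*sqrt(2)*c^2 - c^2 - 5*c/2 + 4*sqrt(2)*c + 10*sqrt(2)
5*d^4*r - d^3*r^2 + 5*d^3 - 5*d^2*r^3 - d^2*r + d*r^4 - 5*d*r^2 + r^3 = (-5*d + r)*(-d + r)*(d + r)*(d*r + 1)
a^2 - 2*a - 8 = (a - 4)*(a + 2)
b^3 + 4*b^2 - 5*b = b*(b - 1)*(b + 5)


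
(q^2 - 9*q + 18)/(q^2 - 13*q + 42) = (q - 3)/(q - 7)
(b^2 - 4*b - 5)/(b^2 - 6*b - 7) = (b - 5)/(b - 7)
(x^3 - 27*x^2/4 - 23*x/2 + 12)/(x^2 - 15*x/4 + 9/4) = (x^2 - 6*x - 16)/(x - 3)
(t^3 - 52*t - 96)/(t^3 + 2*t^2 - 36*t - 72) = (t - 8)/(t - 6)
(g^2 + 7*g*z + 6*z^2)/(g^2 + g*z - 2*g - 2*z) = (g + 6*z)/(g - 2)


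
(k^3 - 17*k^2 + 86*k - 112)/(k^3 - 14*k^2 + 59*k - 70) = (k - 8)/(k - 5)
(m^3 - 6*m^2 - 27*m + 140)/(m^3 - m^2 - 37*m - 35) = (m - 4)/(m + 1)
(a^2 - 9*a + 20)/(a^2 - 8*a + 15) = (a - 4)/(a - 3)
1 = 1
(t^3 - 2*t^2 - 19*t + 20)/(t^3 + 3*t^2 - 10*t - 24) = (t^2 - 6*t + 5)/(t^2 - t - 6)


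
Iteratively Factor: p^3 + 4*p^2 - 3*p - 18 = (p + 3)*(p^2 + p - 6) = (p - 2)*(p + 3)*(p + 3)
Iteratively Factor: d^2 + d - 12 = (d - 3)*(d + 4)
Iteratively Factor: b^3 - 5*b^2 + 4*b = (b - 4)*(b^2 - b) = b*(b - 4)*(b - 1)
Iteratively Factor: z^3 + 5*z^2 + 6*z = (z)*(z^2 + 5*z + 6) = z*(z + 2)*(z + 3)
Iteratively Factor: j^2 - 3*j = (j - 3)*(j)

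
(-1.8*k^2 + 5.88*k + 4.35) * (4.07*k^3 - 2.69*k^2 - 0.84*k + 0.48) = -7.326*k^5 + 28.7736*k^4 + 3.3993*k^3 - 17.5047*k^2 - 0.831599999999999*k + 2.088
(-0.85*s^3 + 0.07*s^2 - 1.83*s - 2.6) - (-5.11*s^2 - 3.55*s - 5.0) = -0.85*s^3 + 5.18*s^2 + 1.72*s + 2.4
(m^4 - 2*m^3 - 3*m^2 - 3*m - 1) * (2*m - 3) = 2*m^5 - 7*m^4 + 3*m^2 + 7*m + 3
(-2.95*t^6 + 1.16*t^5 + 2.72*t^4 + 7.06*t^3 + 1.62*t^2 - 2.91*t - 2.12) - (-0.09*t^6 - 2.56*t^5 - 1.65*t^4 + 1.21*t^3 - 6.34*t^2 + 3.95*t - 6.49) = -2.86*t^6 + 3.72*t^5 + 4.37*t^4 + 5.85*t^3 + 7.96*t^2 - 6.86*t + 4.37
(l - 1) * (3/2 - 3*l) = -3*l^2 + 9*l/2 - 3/2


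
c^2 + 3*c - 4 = (c - 1)*(c + 4)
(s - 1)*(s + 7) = s^2 + 6*s - 7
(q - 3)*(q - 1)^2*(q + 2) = q^4 - 3*q^3 - 3*q^2 + 11*q - 6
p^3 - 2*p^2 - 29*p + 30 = (p - 6)*(p - 1)*(p + 5)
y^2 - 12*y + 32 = (y - 8)*(y - 4)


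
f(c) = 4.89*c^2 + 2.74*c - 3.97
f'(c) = 9.78*c + 2.74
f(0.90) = 2.46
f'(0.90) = 11.54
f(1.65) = 13.86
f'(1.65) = 18.88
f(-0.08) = -4.16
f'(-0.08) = 1.96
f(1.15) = 5.65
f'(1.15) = 13.99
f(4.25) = 96.00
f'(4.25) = 44.30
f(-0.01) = -4.00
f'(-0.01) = 2.64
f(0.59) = -0.65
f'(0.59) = 8.51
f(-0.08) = -4.16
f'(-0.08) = 1.96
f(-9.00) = 367.46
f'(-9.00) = -85.28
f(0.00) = -3.97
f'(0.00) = 2.74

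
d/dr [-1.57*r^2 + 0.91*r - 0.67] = 0.91 - 3.14*r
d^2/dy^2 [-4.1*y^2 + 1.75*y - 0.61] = -8.20000000000000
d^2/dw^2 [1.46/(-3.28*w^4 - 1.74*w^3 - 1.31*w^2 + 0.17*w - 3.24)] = ((57.4656*w^2 + 15.2424*w + 3.8252)*(3.28*w^4 + 1.74*w^3 + 1.31*w^2 - 0.17*w + 3.24) - 1.46*(13.12*w^3 + 5.22*w^2 + 2.62*w - 0.17)*(26.24*w^3 + 10.44*w^2 + 5.24*w - 0.34))/(3.28*w^4 + 1.74*w^3 + 1.31*w^2 - 0.17*w + 3.24)^3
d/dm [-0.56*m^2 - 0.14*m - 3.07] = -1.12*m - 0.14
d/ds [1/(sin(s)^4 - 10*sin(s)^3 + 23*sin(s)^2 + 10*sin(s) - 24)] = 2*(-2*sin(s)^3 + 15*sin(s)^2 - 23*sin(s) - 5)/((sin(s) - 6)^2*(sin(s) - 4)^2*cos(s)^3)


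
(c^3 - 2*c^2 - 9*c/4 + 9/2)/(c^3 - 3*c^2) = (4*c^3 - 8*c^2 - 9*c + 18)/(4*c^2*(c - 3))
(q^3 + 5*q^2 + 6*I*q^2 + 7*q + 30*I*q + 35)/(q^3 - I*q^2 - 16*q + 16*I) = (q^2 + q*(5 + 7*I) + 35*I)/(q^2 - 16)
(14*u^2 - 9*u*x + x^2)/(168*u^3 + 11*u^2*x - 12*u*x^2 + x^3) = (-2*u + x)/(-24*u^2 - 5*u*x + x^2)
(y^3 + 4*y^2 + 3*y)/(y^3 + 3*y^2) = (y + 1)/y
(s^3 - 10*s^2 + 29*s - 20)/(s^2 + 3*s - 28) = (s^2 - 6*s + 5)/(s + 7)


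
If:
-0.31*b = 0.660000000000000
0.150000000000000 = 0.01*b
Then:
No Solution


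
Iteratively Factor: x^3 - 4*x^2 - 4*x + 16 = (x - 4)*(x^2 - 4) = (x - 4)*(x - 2)*(x + 2)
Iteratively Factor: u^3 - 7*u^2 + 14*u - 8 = (u - 2)*(u^2 - 5*u + 4) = (u - 4)*(u - 2)*(u - 1)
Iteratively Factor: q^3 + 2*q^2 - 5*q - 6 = (q + 3)*(q^2 - q - 2) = (q - 2)*(q + 3)*(q + 1)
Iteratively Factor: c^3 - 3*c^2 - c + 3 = (c - 3)*(c^2 - 1) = (c - 3)*(c + 1)*(c - 1)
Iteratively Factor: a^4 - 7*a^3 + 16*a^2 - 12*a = (a)*(a^3 - 7*a^2 + 16*a - 12) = a*(a - 3)*(a^2 - 4*a + 4) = a*(a - 3)*(a - 2)*(a - 2)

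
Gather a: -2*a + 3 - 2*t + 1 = -2*a - 2*t + 4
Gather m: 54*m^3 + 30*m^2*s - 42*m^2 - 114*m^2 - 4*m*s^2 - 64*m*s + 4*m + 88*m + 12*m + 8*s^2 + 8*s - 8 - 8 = 54*m^3 + m^2*(30*s - 156) + m*(-4*s^2 - 64*s + 104) + 8*s^2 + 8*s - 16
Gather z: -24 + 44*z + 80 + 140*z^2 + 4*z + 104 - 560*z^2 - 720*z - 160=-420*z^2 - 672*z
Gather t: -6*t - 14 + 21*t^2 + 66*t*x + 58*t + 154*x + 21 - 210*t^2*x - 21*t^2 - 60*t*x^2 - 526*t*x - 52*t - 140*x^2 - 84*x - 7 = -210*t^2*x + t*(-60*x^2 - 460*x) - 140*x^2 + 70*x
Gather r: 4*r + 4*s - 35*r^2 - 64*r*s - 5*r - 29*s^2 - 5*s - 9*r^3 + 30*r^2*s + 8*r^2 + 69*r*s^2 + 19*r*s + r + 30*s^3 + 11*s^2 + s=-9*r^3 + r^2*(30*s - 27) + r*(69*s^2 - 45*s) + 30*s^3 - 18*s^2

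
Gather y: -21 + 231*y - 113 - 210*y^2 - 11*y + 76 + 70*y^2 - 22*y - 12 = -140*y^2 + 198*y - 70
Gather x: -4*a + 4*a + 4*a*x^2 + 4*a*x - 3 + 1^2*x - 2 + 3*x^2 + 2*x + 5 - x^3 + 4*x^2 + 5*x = -x^3 + x^2*(4*a + 7) + x*(4*a + 8)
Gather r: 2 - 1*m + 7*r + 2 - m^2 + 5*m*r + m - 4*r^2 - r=-m^2 - 4*r^2 + r*(5*m + 6) + 4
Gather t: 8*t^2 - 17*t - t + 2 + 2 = 8*t^2 - 18*t + 4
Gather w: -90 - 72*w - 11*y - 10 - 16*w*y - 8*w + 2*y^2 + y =w*(-16*y - 80) + 2*y^2 - 10*y - 100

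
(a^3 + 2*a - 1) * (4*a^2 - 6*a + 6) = 4*a^5 - 6*a^4 + 14*a^3 - 16*a^2 + 18*a - 6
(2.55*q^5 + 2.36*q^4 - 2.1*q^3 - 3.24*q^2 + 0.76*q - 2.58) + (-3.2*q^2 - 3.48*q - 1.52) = 2.55*q^5 + 2.36*q^4 - 2.1*q^3 - 6.44*q^2 - 2.72*q - 4.1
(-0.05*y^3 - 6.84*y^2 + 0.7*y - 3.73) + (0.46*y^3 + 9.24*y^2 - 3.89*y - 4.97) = 0.41*y^3 + 2.4*y^2 - 3.19*y - 8.7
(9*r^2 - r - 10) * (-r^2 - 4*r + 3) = -9*r^4 - 35*r^3 + 41*r^2 + 37*r - 30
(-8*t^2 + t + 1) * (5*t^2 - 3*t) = -40*t^4 + 29*t^3 + 2*t^2 - 3*t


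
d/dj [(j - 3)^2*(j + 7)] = (j - 3)*(3*j + 11)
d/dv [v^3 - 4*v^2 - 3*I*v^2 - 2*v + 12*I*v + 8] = 3*v^2 - 8*v - 6*I*v - 2 + 12*I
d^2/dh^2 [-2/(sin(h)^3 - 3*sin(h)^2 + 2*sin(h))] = 2*(9*sin(h)^2 - 24*sin(h) + 4 + 34/sin(h) - 28/sin(h)^2 + 8/sin(h)^3)/((sin(h) - 2)^3*(sin(h) - 1)^2)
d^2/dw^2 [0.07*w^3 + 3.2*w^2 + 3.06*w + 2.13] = 0.42*w + 6.4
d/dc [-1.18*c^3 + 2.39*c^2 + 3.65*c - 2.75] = -3.54*c^2 + 4.78*c + 3.65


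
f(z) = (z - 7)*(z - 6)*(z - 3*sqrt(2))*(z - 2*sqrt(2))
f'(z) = (z - 7)*(z - 6)*(z - 3*sqrt(2)) + (z - 7)*(z - 6)*(z - 2*sqrt(2)) + (z - 7)*(z - 3*sqrt(2))*(z - 2*sqrt(2)) + (z - 6)*(z - 3*sqrt(2))*(z - 2*sqrt(2)) = 4*z^3 - 39*z^2 - 15*sqrt(2)*z^2 + 108*z + 130*sqrt(2)*z - 210*sqrt(2) - 156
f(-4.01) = 6219.72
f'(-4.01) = -2849.45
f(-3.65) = 5254.95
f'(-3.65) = -2514.93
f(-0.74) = 927.55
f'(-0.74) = -703.55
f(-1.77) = 1884.06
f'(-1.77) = -1180.38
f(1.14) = 149.19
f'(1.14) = -192.61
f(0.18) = 427.07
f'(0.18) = -402.38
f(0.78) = 230.30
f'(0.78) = -260.08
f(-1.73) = 1837.28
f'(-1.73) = -1158.80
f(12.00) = 2134.42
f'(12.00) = 1290.49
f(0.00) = 504.00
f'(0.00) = -452.98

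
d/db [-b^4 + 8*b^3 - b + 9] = -4*b^3 + 24*b^2 - 1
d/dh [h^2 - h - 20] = 2*h - 1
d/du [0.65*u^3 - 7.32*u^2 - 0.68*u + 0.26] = 1.95*u^2 - 14.64*u - 0.68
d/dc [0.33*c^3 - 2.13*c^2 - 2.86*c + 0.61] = 0.99*c^2 - 4.26*c - 2.86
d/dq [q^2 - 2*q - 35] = 2*q - 2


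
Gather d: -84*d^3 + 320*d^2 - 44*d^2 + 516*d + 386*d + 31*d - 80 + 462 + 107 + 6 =-84*d^3 + 276*d^2 + 933*d + 495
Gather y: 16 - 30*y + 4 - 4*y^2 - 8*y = -4*y^2 - 38*y + 20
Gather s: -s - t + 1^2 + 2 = -s - t + 3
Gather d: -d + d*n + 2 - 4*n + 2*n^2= d*(n - 1) + 2*n^2 - 4*n + 2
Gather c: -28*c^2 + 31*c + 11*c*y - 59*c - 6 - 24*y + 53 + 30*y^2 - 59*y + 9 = -28*c^2 + c*(11*y - 28) + 30*y^2 - 83*y + 56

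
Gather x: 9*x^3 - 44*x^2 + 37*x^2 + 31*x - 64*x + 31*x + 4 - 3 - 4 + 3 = 9*x^3 - 7*x^2 - 2*x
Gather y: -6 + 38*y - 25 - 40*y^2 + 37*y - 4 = -40*y^2 + 75*y - 35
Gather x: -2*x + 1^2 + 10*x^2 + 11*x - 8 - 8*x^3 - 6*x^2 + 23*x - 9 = -8*x^3 + 4*x^2 + 32*x - 16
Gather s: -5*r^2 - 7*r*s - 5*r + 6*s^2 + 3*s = -5*r^2 - 5*r + 6*s^2 + s*(3 - 7*r)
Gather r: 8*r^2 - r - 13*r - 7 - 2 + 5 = 8*r^2 - 14*r - 4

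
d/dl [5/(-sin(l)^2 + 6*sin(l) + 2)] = 10*(sin(l) - 3)*cos(l)/(6*sin(l) + cos(l)^2 + 1)^2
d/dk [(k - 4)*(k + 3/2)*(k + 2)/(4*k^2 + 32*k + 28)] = (k^4 + 16*k^3 + 28*k^2 + 17*k + 19)/(4*(k^4 + 16*k^3 + 78*k^2 + 112*k + 49))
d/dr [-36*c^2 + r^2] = 2*r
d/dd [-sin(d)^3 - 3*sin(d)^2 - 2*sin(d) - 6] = (-6*sin(d) + 3*cos(d)^2 - 5)*cos(d)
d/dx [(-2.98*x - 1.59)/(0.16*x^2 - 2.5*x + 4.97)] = (0.4768*x^2 + 0.5088*x - 18.7856)/(0.0256*x^4 - 0.8*x^3 + 7.8404*x^2 - 24.85*x + 24.7009)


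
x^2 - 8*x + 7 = (x - 7)*(x - 1)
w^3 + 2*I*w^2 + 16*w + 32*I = (w - 4*I)*(w + 2*I)*(w + 4*I)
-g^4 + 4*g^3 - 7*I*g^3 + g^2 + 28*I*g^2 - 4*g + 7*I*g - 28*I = (g - 4)*(g + 7*I)*(I*g - I)*(I*g + I)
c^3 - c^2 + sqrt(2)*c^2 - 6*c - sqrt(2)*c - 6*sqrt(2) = (c - 3)*(c + 2)*(c + sqrt(2))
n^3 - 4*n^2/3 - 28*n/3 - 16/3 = (n - 4)*(n + 2/3)*(n + 2)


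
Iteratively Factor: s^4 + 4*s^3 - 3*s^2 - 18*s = (s + 3)*(s^3 + s^2 - 6*s) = s*(s + 3)*(s^2 + s - 6) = s*(s + 3)^2*(s - 2)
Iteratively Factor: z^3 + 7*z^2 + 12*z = (z + 3)*(z^2 + 4*z) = z*(z + 3)*(z + 4)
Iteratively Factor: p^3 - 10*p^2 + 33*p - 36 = (p - 4)*(p^2 - 6*p + 9) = (p - 4)*(p - 3)*(p - 3)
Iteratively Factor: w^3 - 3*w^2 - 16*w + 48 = (w + 4)*(w^2 - 7*w + 12) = (w - 3)*(w + 4)*(w - 4)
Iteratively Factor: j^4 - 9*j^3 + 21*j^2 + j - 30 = (j - 2)*(j^3 - 7*j^2 + 7*j + 15) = (j - 2)*(j + 1)*(j^2 - 8*j + 15) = (j - 5)*(j - 2)*(j + 1)*(j - 3)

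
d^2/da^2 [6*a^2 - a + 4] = 12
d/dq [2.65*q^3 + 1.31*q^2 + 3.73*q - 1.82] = 7.95*q^2 + 2.62*q + 3.73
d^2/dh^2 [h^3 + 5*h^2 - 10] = 6*h + 10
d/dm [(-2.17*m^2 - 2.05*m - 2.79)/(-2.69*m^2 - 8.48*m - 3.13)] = (12.8871*m^2 - 1.426*m - 17.2427)/(7.2361*m^4 + 45.6224*m^3 + 88.7498*m^2 + 53.0848*m + 9.7969)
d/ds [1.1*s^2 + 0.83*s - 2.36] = 2.2*s + 0.83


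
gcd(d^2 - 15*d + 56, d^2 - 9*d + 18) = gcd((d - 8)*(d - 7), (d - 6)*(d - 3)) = 1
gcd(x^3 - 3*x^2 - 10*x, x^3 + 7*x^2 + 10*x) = x^2 + 2*x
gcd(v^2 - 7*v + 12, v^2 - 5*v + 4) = v - 4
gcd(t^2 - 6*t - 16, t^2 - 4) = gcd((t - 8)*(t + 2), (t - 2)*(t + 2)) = t + 2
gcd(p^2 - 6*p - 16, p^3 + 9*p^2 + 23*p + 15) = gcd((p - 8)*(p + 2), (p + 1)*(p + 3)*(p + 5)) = 1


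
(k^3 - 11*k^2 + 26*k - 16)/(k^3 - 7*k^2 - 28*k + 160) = (k^2 - 3*k + 2)/(k^2 + k - 20)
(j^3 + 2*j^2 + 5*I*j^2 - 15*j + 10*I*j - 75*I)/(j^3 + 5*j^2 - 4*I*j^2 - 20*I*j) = (j^2 + j*(-3 + 5*I) - 15*I)/(j*(j - 4*I))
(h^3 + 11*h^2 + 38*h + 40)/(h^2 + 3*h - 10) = (h^2 + 6*h + 8)/(h - 2)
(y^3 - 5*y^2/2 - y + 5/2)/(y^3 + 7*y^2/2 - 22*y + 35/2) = (y + 1)/(y + 7)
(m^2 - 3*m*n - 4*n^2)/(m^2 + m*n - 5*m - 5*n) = (m - 4*n)/(m - 5)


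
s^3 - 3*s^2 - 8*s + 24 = (s - 3)*(s - 2*sqrt(2))*(s + 2*sqrt(2))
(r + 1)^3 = r^3 + 3*r^2 + 3*r + 1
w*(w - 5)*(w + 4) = w^3 - w^2 - 20*w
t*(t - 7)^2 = t^3 - 14*t^2 + 49*t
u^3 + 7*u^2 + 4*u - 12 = (u - 1)*(u + 2)*(u + 6)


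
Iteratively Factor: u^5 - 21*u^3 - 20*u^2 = (u - 5)*(u^4 + 5*u^3 + 4*u^2) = u*(u - 5)*(u^3 + 5*u^2 + 4*u) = u^2*(u - 5)*(u^2 + 5*u + 4) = u^2*(u - 5)*(u + 4)*(u + 1)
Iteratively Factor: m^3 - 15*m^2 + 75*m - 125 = (m - 5)*(m^2 - 10*m + 25) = (m - 5)^2*(m - 5)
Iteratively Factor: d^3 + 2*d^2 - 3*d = (d + 3)*(d^2 - d) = d*(d + 3)*(d - 1)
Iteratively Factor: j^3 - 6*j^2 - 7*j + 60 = (j + 3)*(j^2 - 9*j + 20) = (j - 4)*(j + 3)*(j - 5)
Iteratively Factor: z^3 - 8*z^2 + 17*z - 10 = (z - 5)*(z^2 - 3*z + 2) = (z - 5)*(z - 1)*(z - 2)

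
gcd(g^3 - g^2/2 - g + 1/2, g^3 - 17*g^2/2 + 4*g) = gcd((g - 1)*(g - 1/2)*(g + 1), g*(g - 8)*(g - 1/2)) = g - 1/2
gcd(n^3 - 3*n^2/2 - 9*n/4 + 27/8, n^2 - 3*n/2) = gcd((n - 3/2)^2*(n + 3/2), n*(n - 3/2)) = n - 3/2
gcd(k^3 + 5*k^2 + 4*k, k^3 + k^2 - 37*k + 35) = 1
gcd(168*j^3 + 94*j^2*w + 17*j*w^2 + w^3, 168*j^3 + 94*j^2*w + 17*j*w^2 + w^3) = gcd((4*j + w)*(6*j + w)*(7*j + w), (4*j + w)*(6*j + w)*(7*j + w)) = 168*j^3 + 94*j^2*w + 17*j*w^2 + w^3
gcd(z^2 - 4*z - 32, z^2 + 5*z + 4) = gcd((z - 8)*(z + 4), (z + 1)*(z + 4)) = z + 4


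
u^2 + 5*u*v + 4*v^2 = (u + v)*(u + 4*v)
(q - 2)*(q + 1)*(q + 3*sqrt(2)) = q^3 - q^2 + 3*sqrt(2)*q^2 - 3*sqrt(2)*q - 2*q - 6*sqrt(2)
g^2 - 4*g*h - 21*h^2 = (g - 7*h)*(g + 3*h)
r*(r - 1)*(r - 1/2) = r^3 - 3*r^2/2 + r/2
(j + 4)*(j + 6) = j^2 + 10*j + 24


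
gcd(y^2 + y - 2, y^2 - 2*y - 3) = 1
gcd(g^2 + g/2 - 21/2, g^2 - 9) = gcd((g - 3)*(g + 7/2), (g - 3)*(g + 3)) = g - 3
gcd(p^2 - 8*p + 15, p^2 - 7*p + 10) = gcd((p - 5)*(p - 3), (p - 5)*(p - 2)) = p - 5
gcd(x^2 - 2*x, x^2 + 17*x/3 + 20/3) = 1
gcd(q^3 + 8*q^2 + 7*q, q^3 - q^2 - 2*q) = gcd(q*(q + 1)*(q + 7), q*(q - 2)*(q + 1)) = q^2 + q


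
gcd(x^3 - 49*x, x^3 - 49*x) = x^3 - 49*x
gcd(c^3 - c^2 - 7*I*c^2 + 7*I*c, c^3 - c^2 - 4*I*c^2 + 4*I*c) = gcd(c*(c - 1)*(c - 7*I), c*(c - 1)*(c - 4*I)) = c^2 - c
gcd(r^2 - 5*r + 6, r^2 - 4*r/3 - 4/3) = r - 2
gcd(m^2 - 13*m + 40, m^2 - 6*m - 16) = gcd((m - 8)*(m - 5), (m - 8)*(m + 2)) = m - 8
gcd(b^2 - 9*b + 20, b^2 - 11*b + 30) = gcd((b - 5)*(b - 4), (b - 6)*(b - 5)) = b - 5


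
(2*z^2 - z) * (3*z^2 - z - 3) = 6*z^4 - 5*z^3 - 5*z^2 + 3*z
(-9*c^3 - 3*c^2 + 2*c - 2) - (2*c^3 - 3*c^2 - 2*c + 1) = -11*c^3 + 4*c - 3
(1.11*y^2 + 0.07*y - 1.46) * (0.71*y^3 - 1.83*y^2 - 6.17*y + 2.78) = 0.7881*y^5 - 1.9816*y^4 - 8.0134*y^3 + 5.3257*y^2 + 9.2028*y - 4.0588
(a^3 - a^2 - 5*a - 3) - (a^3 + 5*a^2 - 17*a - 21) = -6*a^2 + 12*a + 18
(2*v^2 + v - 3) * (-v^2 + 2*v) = -2*v^4 + 3*v^3 + 5*v^2 - 6*v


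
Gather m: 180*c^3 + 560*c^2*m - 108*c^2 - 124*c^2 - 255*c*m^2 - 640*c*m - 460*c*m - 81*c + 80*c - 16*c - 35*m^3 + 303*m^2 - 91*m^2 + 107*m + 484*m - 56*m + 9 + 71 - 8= 180*c^3 - 232*c^2 - 17*c - 35*m^3 + m^2*(212 - 255*c) + m*(560*c^2 - 1100*c + 535) + 72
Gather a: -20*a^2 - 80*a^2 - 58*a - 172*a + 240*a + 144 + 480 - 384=-100*a^2 + 10*a + 240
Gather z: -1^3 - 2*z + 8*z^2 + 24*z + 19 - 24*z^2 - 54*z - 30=-16*z^2 - 32*z - 12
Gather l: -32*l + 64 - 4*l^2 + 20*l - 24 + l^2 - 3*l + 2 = -3*l^2 - 15*l + 42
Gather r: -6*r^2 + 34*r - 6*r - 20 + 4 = -6*r^2 + 28*r - 16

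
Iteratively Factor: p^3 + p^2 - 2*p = (p + 2)*(p^2 - p) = p*(p + 2)*(p - 1)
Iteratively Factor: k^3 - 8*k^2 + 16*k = (k - 4)*(k^2 - 4*k) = (k - 4)^2*(k)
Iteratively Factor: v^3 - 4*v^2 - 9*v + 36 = (v - 4)*(v^2 - 9) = (v - 4)*(v - 3)*(v + 3)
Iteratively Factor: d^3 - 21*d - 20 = (d + 1)*(d^2 - d - 20) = (d + 1)*(d + 4)*(d - 5)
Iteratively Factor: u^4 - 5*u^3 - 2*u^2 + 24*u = (u - 4)*(u^3 - u^2 - 6*u) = u*(u - 4)*(u^2 - u - 6) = u*(u - 4)*(u + 2)*(u - 3)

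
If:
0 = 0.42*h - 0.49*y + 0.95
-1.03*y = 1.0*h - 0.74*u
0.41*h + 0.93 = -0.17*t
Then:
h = 1.16666666666667*y - 2.26190476190476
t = -2.81372549019608*y - 0.015406162464986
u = 2.96846846846847*y - 3.05662805662806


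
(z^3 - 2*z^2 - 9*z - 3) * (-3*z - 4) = -3*z^4 + 2*z^3 + 35*z^2 + 45*z + 12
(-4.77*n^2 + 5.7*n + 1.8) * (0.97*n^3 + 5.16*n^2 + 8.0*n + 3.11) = -4.6269*n^5 - 19.0842*n^4 - 7.002*n^3 + 40.0533*n^2 + 32.127*n + 5.598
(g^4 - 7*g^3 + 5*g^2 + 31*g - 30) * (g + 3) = g^5 - 4*g^4 - 16*g^3 + 46*g^2 + 63*g - 90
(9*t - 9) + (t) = 10*t - 9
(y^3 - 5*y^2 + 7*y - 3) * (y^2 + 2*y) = y^5 - 3*y^4 - 3*y^3 + 11*y^2 - 6*y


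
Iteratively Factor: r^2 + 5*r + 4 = (r + 4)*(r + 1)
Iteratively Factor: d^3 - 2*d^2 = (d)*(d^2 - 2*d) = d*(d - 2)*(d)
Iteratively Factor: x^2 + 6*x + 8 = (x + 4)*(x + 2)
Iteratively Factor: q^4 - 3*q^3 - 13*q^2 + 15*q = (q)*(q^3 - 3*q^2 - 13*q + 15) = q*(q - 1)*(q^2 - 2*q - 15) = q*(q - 1)*(q + 3)*(q - 5)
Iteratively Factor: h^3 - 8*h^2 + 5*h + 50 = (h - 5)*(h^2 - 3*h - 10) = (h - 5)^2*(h + 2)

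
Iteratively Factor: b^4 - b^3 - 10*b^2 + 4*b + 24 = (b + 2)*(b^3 - 3*b^2 - 4*b + 12) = (b + 2)^2*(b^2 - 5*b + 6) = (b - 2)*(b + 2)^2*(b - 3)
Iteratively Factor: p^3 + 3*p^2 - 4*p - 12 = (p - 2)*(p^2 + 5*p + 6) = (p - 2)*(p + 3)*(p + 2)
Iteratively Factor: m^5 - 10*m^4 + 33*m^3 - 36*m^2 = (m - 3)*(m^4 - 7*m^3 + 12*m^2) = (m - 4)*(m - 3)*(m^3 - 3*m^2) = m*(m - 4)*(m - 3)*(m^2 - 3*m) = m^2*(m - 4)*(m - 3)*(m - 3)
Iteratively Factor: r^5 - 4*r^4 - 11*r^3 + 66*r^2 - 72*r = (r - 3)*(r^4 - r^3 - 14*r^2 + 24*r) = r*(r - 3)*(r^3 - r^2 - 14*r + 24) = r*(r - 3)*(r + 4)*(r^2 - 5*r + 6) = r*(r - 3)^2*(r + 4)*(r - 2)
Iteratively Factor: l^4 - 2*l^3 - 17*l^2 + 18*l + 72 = (l - 4)*(l^3 + 2*l^2 - 9*l - 18) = (l - 4)*(l + 2)*(l^2 - 9) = (l - 4)*(l - 3)*(l + 2)*(l + 3)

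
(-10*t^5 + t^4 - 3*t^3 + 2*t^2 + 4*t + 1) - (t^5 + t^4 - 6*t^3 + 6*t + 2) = -11*t^5 + 3*t^3 + 2*t^2 - 2*t - 1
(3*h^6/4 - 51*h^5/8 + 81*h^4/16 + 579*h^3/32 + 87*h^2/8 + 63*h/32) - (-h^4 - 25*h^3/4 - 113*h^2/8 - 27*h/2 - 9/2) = 3*h^6/4 - 51*h^5/8 + 97*h^4/16 + 779*h^3/32 + 25*h^2 + 495*h/32 + 9/2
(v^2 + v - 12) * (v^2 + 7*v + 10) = v^4 + 8*v^3 + 5*v^2 - 74*v - 120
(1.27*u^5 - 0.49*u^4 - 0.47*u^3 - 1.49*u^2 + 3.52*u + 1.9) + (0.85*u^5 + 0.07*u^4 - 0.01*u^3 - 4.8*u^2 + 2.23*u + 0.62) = 2.12*u^5 - 0.42*u^4 - 0.48*u^3 - 6.29*u^2 + 5.75*u + 2.52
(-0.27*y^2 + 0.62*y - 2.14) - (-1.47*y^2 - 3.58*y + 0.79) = 1.2*y^2 + 4.2*y - 2.93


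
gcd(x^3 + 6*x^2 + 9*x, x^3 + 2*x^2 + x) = x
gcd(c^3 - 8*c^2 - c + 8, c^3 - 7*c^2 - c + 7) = c^2 - 1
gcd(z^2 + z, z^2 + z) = z^2 + z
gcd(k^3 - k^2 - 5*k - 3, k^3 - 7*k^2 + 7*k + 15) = k^2 - 2*k - 3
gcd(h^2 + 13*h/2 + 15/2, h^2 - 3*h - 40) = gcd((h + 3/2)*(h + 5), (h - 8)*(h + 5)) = h + 5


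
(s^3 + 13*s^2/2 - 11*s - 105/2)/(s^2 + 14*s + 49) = (2*s^2 - s - 15)/(2*(s + 7))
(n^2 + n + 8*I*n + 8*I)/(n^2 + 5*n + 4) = (n + 8*I)/(n + 4)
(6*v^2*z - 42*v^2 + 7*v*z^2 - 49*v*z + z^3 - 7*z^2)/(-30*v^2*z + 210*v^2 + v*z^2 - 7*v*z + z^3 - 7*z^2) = (v + z)/(-5*v + z)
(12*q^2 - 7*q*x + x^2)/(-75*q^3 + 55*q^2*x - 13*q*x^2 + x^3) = (-4*q + x)/(25*q^2 - 10*q*x + x^2)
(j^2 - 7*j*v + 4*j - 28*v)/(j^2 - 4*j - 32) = (j - 7*v)/(j - 8)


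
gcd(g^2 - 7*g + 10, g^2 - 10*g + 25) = g - 5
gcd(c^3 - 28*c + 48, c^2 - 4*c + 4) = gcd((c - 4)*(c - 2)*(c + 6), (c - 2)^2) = c - 2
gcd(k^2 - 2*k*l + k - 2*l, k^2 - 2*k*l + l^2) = 1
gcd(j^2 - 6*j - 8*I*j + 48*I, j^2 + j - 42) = j - 6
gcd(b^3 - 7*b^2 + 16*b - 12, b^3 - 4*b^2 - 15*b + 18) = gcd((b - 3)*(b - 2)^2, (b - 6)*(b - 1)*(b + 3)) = 1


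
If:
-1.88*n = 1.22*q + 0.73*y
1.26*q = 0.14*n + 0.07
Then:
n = -0.362183020948181*y - 0.0336273428886439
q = 0.051819184123484 - 0.0402425578831312*y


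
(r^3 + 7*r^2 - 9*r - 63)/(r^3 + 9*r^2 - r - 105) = (r + 3)/(r + 5)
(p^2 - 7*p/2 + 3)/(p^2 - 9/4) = 2*(p - 2)/(2*p + 3)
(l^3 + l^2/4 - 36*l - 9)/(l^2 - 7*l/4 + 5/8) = 2*(4*l^3 + l^2 - 144*l - 36)/(8*l^2 - 14*l + 5)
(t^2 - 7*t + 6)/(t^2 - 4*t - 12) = (t - 1)/(t + 2)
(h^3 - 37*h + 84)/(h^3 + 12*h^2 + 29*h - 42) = (h^2 - 7*h + 12)/(h^2 + 5*h - 6)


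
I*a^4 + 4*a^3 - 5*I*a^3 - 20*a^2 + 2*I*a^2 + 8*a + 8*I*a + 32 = (a - 4)*(a - 2)*(a - 4*I)*(I*a + I)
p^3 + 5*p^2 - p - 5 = (p - 1)*(p + 1)*(p + 5)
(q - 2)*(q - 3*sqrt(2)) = q^2 - 3*sqrt(2)*q - 2*q + 6*sqrt(2)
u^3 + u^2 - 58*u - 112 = (u - 8)*(u + 2)*(u + 7)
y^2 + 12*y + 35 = (y + 5)*(y + 7)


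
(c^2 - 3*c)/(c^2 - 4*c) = (c - 3)/(c - 4)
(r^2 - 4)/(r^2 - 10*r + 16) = (r + 2)/(r - 8)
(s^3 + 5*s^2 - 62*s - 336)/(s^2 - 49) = (s^2 - 2*s - 48)/(s - 7)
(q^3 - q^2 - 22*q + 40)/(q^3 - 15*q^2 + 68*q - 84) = (q^2 + q - 20)/(q^2 - 13*q + 42)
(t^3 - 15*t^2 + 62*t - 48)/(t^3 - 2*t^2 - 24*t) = (t^2 - 9*t + 8)/(t*(t + 4))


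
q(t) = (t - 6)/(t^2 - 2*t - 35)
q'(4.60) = -0.02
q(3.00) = 0.09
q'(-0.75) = -0.05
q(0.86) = 0.14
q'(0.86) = -0.03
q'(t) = (2 - 2*t)*(t - 6)/(t^2 - 2*t - 35)^2 + 1/(t^2 - 2*t - 35)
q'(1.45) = -0.02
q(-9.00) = -0.23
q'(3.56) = -0.02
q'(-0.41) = -0.05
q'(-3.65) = -0.50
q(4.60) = 0.06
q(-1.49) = 0.25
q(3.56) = 0.08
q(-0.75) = 0.20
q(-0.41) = 0.19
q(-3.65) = 0.67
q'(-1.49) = -0.08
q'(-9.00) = -0.06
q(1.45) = 0.13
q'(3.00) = -0.02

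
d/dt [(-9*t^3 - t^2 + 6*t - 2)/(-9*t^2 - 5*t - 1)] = (81*t^4 + 90*t^3 + 86*t^2 - 34*t - 16)/(81*t^4 + 90*t^3 + 43*t^2 + 10*t + 1)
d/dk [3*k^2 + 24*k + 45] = 6*k + 24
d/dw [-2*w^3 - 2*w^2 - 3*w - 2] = -6*w^2 - 4*w - 3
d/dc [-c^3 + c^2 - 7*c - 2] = -3*c^2 + 2*c - 7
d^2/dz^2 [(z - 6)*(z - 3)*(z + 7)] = 6*z - 4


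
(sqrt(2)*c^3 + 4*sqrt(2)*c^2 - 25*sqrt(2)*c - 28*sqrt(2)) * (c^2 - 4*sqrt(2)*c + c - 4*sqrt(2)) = sqrt(2)*c^5 - 8*c^4 + 5*sqrt(2)*c^4 - 40*c^3 - 21*sqrt(2)*c^3 - 53*sqrt(2)*c^2 + 168*c^2 - 28*sqrt(2)*c + 424*c + 224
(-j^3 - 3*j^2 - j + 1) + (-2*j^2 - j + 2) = -j^3 - 5*j^2 - 2*j + 3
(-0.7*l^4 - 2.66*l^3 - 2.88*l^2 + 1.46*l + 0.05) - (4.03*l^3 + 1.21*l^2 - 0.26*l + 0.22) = -0.7*l^4 - 6.69*l^3 - 4.09*l^2 + 1.72*l - 0.17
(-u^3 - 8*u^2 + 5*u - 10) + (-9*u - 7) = -u^3 - 8*u^2 - 4*u - 17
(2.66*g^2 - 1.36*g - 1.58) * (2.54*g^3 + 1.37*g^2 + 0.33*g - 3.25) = 6.7564*g^5 + 0.1898*g^4 - 4.9986*g^3 - 11.2584*g^2 + 3.8986*g + 5.135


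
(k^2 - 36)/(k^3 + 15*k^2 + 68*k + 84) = (k - 6)/(k^2 + 9*k + 14)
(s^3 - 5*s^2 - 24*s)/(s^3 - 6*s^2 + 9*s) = (s^2 - 5*s - 24)/(s^2 - 6*s + 9)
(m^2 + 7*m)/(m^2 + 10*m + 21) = m/(m + 3)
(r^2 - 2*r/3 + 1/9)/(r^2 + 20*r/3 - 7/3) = (r - 1/3)/(r + 7)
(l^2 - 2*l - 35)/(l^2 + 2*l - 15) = (l - 7)/(l - 3)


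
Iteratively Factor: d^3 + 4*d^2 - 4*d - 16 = (d + 4)*(d^2 - 4) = (d - 2)*(d + 4)*(d + 2)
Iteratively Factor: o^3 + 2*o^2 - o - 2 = (o - 1)*(o^2 + 3*o + 2) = (o - 1)*(o + 2)*(o + 1)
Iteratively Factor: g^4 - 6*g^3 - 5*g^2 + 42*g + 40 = (g - 4)*(g^3 - 2*g^2 - 13*g - 10) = (g - 5)*(g - 4)*(g^2 + 3*g + 2) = (g - 5)*(g - 4)*(g + 2)*(g + 1)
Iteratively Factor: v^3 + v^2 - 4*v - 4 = (v - 2)*(v^2 + 3*v + 2) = (v - 2)*(v + 2)*(v + 1)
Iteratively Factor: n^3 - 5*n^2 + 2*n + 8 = (n - 2)*(n^2 - 3*n - 4) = (n - 2)*(n + 1)*(n - 4)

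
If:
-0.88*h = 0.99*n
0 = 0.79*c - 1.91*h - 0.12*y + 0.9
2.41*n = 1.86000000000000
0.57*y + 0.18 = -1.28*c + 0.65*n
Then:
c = -2.35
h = -0.87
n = 0.77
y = 5.84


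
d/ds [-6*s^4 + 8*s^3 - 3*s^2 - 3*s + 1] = -24*s^3 + 24*s^2 - 6*s - 3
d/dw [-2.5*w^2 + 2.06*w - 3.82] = 2.06 - 5.0*w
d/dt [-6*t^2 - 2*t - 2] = -12*t - 2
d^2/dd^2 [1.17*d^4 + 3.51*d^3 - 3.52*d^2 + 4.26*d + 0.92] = 14.04*d^2 + 21.06*d - 7.04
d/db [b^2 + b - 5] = 2*b + 1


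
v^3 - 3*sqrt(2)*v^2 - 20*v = v*(v - 5*sqrt(2))*(v + 2*sqrt(2))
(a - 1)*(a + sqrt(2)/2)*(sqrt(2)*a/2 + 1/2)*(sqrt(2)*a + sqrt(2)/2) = a^4 - a^3/2 + sqrt(2)*a^3 - sqrt(2)*a^2/2 - sqrt(2)*a/2 - a/4 - 1/4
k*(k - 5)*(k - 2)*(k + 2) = k^4 - 5*k^3 - 4*k^2 + 20*k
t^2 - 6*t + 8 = (t - 4)*(t - 2)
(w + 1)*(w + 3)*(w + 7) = w^3 + 11*w^2 + 31*w + 21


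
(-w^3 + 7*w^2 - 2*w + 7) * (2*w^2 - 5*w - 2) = -2*w^5 + 19*w^4 - 37*w^3 + 10*w^2 - 31*w - 14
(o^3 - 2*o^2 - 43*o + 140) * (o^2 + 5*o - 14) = o^5 + 3*o^4 - 67*o^3 - 47*o^2 + 1302*o - 1960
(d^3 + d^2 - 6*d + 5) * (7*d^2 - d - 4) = 7*d^5 + 6*d^4 - 47*d^3 + 37*d^2 + 19*d - 20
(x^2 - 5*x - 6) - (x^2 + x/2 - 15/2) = 3/2 - 11*x/2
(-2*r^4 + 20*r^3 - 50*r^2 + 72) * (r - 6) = -2*r^5 + 32*r^4 - 170*r^3 + 300*r^2 + 72*r - 432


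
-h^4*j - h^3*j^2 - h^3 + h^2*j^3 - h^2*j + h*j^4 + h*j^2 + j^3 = (-h + j)*(h + j)^2*(h*j + 1)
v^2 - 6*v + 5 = (v - 5)*(v - 1)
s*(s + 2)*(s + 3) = s^3 + 5*s^2 + 6*s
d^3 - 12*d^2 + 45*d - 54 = (d - 6)*(d - 3)^2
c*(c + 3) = c^2 + 3*c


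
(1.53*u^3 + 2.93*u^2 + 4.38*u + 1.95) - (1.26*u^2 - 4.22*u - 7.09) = 1.53*u^3 + 1.67*u^2 + 8.6*u + 9.04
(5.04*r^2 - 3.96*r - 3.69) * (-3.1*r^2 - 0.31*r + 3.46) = -15.624*r^4 + 10.7136*r^3 + 30.105*r^2 - 12.5577*r - 12.7674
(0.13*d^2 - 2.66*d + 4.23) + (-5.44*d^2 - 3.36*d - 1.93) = -5.31*d^2 - 6.02*d + 2.3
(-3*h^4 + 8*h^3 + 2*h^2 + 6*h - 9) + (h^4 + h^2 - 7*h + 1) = -2*h^4 + 8*h^3 + 3*h^2 - h - 8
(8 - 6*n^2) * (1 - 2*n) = 12*n^3 - 6*n^2 - 16*n + 8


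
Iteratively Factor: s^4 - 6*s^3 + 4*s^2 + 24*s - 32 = (s - 4)*(s^3 - 2*s^2 - 4*s + 8) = (s - 4)*(s - 2)*(s^2 - 4) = (s - 4)*(s - 2)*(s + 2)*(s - 2)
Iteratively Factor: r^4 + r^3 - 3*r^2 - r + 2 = (r + 2)*(r^3 - r^2 - r + 1) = (r + 1)*(r + 2)*(r^2 - 2*r + 1) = (r - 1)*(r + 1)*(r + 2)*(r - 1)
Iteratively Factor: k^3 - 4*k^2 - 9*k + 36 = (k + 3)*(k^2 - 7*k + 12) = (k - 3)*(k + 3)*(k - 4)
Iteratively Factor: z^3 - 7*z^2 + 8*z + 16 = (z - 4)*(z^2 - 3*z - 4) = (z - 4)*(z + 1)*(z - 4)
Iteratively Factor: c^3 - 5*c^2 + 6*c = (c - 2)*(c^2 - 3*c) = (c - 3)*(c - 2)*(c)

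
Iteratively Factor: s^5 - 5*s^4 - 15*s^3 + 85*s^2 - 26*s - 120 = (s - 3)*(s^4 - 2*s^3 - 21*s^2 + 22*s + 40) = (s - 3)*(s + 1)*(s^3 - 3*s^2 - 18*s + 40) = (s - 3)*(s - 2)*(s + 1)*(s^2 - s - 20) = (s - 3)*(s - 2)*(s + 1)*(s + 4)*(s - 5)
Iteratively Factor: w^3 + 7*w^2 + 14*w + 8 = (w + 1)*(w^2 + 6*w + 8) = (w + 1)*(w + 4)*(w + 2)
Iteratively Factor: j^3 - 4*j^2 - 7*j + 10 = (j + 2)*(j^2 - 6*j + 5) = (j - 5)*(j + 2)*(j - 1)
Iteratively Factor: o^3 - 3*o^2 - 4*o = (o - 4)*(o^2 + o) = (o - 4)*(o + 1)*(o)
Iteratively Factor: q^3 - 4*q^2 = (q - 4)*(q^2) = q*(q - 4)*(q)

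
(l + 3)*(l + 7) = l^2 + 10*l + 21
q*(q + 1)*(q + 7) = q^3 + 8*q^2 + 7*q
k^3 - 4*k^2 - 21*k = k*(k - 7)*(k + 3)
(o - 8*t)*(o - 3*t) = o^2 - 11*o*t + 24*t^2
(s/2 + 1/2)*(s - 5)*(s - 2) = s^3/2 - 3*s^2 + 3*s/2 + 5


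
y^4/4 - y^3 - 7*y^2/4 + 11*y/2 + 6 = (y/2 + 1/2)*(y/2 + 1)*(y - 4)*(y - 3)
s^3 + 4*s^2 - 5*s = s*(s - 1)*(s + 5)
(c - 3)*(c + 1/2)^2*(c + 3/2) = c^4 - c^3/2 - 23*c^2/4 - 39*c/8 - 9/8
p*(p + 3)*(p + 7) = p^3 + 10*p^2 + 21*p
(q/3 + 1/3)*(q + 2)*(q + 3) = q^3/3 + 2*q^2 + 11*q/3 + 2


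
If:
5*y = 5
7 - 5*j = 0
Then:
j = 7/5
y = 1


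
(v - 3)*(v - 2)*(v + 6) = v^3 + v^2 - 24*v + 36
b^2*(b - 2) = b^3 - 2*b^2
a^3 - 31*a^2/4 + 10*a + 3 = (a - 6)*(a - 2)*(a + 1/4)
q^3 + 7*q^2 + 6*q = q*(q + 1)*(q + 6)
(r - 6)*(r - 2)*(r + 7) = r^3 - r^2 - 44*r + 84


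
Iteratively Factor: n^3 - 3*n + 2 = (n - 1)*(n^2 + n - 2) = (n - 1)*(n + 2)*(n - 1)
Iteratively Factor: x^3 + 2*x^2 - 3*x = (x)*(x^2 + 2*x - 3) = x*(x + 3)*(x - 1)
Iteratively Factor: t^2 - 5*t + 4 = (t - 4)*(t - 1)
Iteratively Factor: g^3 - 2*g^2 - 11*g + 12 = (g - 1)*(g^2 - g - 12) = (g - 1)*(g + 3)*(g - 4)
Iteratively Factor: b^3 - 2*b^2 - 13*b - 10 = (b + 1)*(b^2 - 3*b - 10) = (b - 5)*(b + 1)*(b + 2)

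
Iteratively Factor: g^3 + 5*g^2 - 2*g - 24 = (g - 2)*(g^2 + 7*g + 12) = (g - 2)*(g + 3)*(g + 4)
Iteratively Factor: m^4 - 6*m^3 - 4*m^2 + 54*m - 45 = (m - 5)*(m^3 - m^2 - 9*m + 9) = (m - 5)*(m - 3)*(m^2 + 2*m - 3) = (m - 5)*(m - 3)*(m + 3)*(m - 1)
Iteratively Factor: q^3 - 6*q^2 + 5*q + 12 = (q - 3)*(q^2 - 3*q - 4) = (q - 4)*(q - 3)*(q + 1)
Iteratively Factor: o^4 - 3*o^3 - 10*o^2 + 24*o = (o + 3)*(o^3 - 6*o^2 + 8*o) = (o - 2)*(o + 3)*(o^2 - 4*o) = (o - 4)*(o - 2)*(o + 3)*(o)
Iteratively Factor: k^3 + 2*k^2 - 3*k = (k - 1)*(k^2 + 3*k) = (k - 1)*(k + 3)*(k)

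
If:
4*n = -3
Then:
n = -3/4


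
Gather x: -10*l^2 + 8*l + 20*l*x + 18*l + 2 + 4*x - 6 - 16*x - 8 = -10*l^2 + 26*l + x*(20*l - 12) - 12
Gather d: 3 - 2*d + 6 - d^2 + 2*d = 9 - d^2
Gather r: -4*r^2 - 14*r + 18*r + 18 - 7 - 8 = -4*r^2 + 4*r + 3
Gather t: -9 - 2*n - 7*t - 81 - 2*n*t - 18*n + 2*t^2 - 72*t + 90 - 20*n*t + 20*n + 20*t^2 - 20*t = 22*t^2 + t*(-22*n - 99)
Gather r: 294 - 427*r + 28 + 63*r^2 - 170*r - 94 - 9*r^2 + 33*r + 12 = 54*r^2 - 564*r + 240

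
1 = 1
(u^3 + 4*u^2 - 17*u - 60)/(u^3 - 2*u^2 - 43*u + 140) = (u^2 + 8*u + 15)/(u^2 + 2*u - 35)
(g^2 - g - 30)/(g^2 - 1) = (g^2 - g - 30)/(g^2 - 1)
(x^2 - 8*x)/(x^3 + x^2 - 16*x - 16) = x*(x - 8)/(x^3 + x^2 - 16*x - 16)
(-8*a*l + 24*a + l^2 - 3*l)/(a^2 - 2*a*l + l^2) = (-8*a*l + 24*a + l^2 - 3*l)/(a^2 - 2*a*l + l^2)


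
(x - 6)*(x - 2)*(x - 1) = x^3 - 9*x^2 + 20*x - 12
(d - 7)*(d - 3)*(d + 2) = d^3 - 8*d^2 + d + 42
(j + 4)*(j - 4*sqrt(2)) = j^2 - 4*sqrt(2)*j + 4*j - 16*sqrt(2)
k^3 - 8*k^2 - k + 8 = (k - 8)*(k - 1)*(k + 1)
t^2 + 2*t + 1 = (t + 1)^2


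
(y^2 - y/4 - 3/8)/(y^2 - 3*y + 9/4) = (8*y^2 - 2*y - 3)/(2*(4*y^2 - 12*y + 9))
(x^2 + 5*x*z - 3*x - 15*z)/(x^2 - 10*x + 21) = (x + 5*z)/(x - 7)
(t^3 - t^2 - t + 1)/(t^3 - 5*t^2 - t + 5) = (t - 1)/(t - 5)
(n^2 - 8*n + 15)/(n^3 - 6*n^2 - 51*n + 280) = (n - 3)/(n^2 - n - 56)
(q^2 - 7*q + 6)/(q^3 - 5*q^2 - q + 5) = (q - 6)/(q^2 - 4*q - 5)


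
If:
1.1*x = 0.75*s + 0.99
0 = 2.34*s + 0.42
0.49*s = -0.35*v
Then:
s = -0.18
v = 0.25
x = 0.78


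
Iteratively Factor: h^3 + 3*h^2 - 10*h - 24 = (h - 3)*(h^2 + 6*h + 8) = (h - 3)*(h + 4)*(h + 2)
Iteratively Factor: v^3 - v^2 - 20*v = (v)*(v^2 - v - 20) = v*(v - 5)*(v + 4)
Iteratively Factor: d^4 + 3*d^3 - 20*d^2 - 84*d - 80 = (d + 4)*(d^3 - d^2 - 16*d - 20) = (d - 5)*(d + 4)*(d^2 + 4*d + 4) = (d - 5)*(d + 2)*(d + 4)*(d + 2)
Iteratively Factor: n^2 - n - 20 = (n + 4)*(n - 5)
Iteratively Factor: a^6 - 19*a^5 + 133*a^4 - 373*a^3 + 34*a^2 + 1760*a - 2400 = (a + 2)*(a^5 - 21*a^4 + 175*a^3 - 723*a^2 + 1480*a - 1200) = (a - 4)*(a + 2)*(a^4 - 17*a^3 + 107*a^2 - 295*a + 300) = (a - 4)*(a - 3)*(a + 2)*(a^3 - 14*a^2 + 65*a - 100) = (a - 5)*(a - 4)*(a - 3)*(a + 2)*(a^2 - 9*a + 20) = (a - 5)*(a - 4)^2*(a - 3)*(a + 2)*(a - 5)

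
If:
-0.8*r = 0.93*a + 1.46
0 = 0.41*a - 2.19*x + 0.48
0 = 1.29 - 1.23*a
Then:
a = 1.05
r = -3.04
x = 0.42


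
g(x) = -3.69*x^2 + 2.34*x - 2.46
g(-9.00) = -322.41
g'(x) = 2.34 - 7.38*x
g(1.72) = -9.35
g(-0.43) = -4.15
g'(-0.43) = 5.51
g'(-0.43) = 5.51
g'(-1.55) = 13.78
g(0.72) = -2.69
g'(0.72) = -2.97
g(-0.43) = -4.15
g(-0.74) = -6.21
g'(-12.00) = 90.90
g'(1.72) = -10.35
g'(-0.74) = 7.80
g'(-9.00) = 68.76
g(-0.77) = -6.45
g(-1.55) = -14.95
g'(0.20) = 0.86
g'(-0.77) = 8.02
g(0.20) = -2.14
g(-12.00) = -561.90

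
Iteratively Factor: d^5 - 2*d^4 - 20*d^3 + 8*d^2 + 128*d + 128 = (d + 2)*(d^4 - 4*d^3 - 12*d^2 + 32*d + 64) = (d + 2)^2*(d^3 - 6*d^2 + 32) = (d - 4)*(d + 2)^2*(d^2 - 2*d - 8) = (d - 4)*(d + 2)^3*(d - 4)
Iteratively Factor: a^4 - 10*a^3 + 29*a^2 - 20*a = (a - 4)*(a^3 - 6*a^2 + 5*a) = (a - 5)*(a - 4)*(a^2 - a) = (a - 5)*(a - 4)*(a - 1)*(a)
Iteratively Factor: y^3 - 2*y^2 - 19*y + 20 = (y - 5)*(y^2 + 3*y - 4) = (y - 5)*(y + 4)*(y - 1)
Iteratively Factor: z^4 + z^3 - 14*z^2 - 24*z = (z)*(z^3 + z^2 - 14*z - 24) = z*(z + 3)*(z^2 - 2*z - 8) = z*(z + 2)*(z + 3)*(z - 4)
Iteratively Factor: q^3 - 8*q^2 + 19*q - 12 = (q - 4)*(q^2 - 4*q + 3) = (q - 4)*(q - 3)*(q - 1)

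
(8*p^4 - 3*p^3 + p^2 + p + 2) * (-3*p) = -24*p^5 + 9*p^4 - 3*p^3 - 3*p^2 - 6*p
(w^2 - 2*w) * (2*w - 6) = 2*w^3 - 10*w^2 + 12*w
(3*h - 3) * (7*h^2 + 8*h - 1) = 21*h^3 + 3*h^2 - 27*h + 3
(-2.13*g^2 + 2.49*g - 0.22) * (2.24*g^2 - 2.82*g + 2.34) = -4.7712*g^4 + 11.5842*g^3 - 12.4988*g^2 + 6.447*g - 0.5148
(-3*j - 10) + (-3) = -3*j - 13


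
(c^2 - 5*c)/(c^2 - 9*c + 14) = c*(c - 5)/(c^2 - 9*c + 14)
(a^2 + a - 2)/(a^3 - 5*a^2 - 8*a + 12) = 1/(a - 6)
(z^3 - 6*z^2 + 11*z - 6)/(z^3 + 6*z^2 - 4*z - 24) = (z^2 - 4*z + 3)/(z^2 + 8*z + 12)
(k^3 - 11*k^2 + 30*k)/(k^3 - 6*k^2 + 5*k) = (k - 6)/(k - 1)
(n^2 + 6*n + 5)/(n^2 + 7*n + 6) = (n + 5)/(n + 6)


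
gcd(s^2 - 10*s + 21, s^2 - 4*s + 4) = 1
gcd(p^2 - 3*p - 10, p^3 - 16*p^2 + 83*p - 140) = p - 5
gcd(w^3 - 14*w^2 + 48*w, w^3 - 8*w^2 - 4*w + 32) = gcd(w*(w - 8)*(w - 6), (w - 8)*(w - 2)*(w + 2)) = w - 8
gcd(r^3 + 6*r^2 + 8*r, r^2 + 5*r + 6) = r + 2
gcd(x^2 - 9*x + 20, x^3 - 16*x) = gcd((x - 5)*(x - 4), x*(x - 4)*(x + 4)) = x - 4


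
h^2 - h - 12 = (h - 4)*(h + 3)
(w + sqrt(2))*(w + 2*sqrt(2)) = w^2 + 3*sqrt(2)*w + 4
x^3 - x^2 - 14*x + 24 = (x - 3)*(x - 2)*(x + 4)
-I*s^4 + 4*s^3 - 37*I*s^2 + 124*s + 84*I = (s - 6*I)*(s + 2*I)*(s + 7*I)*(-I*s + 1)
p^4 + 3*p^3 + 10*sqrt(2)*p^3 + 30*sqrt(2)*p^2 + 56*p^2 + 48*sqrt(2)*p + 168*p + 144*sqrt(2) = (p + 3)*(p + 2*sqrt(2))^2*(p + 6*sqrt(2))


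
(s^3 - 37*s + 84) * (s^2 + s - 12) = s^5 + s^4 - 49*s^3 + 47*s^2 + 528*s - 1008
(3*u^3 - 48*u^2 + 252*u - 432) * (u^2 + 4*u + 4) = 3*u^5 - 36*u^4 + 72*u^3 + 384*u^2 - 720*u - 1728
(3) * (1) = 3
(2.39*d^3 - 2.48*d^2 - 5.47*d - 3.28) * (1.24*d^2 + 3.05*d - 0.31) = 2.9636*d^5 + 4.2143*d^4 - 15.0877*d^3 - 19.9819*d^2 - 8.3083*d + 1.0168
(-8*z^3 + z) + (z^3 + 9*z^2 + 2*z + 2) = -7*z^3 + 9*z^2 + 3*z + 2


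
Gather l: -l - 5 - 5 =-l - 10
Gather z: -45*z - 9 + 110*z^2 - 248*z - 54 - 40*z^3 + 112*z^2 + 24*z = -40*z^3 + 222*z^2 - 269*z - 63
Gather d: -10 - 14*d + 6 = -14*d - 4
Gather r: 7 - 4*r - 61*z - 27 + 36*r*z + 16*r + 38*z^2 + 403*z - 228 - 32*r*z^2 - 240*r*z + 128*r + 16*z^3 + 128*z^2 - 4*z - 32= r*(-32*z^2 - 204*z + 140) + 16*z^3 + 166*z^2 + 338*z - 280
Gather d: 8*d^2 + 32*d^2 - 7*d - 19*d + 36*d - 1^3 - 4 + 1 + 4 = 40*d^2 + 10*d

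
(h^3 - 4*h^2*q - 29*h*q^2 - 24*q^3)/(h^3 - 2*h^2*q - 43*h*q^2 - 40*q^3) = (h + 3*q)/(h + 5*q)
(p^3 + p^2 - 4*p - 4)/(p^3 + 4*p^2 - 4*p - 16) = (p + 1)/(p + 4)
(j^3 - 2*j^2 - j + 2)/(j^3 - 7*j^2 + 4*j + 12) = (j - 1)/(j - 6)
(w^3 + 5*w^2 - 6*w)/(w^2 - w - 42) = w*(w - 1)/(w - 7)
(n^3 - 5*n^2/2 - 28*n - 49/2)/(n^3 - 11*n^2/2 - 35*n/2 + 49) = (n + 1)/(n - 2)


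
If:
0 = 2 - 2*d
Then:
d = 1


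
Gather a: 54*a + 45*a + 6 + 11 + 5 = 99*a + 22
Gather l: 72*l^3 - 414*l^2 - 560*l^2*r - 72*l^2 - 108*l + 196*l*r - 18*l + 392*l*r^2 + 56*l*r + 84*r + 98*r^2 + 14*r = 72*l^3 + l^2*(-560*r - 486) + l*(392*r^2 + 252*r - 126) + 98*r^2 + 98*r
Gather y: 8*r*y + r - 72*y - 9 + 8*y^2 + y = r + 8*y^2 + y*(8*r - 71) - 9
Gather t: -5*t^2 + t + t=-5*t^2 + 2*t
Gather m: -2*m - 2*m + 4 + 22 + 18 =44 - 4*m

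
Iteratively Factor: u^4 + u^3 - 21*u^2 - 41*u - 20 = (u + 1)*(u^3 - 21*u - 20) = (u + 1)*(u + 4)*(u^2 - 4*u - 5) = (u - 5)*(u + 1)*(u + 4)*(u + 1)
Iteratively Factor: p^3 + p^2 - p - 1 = (p + 1)*(p^2 - 1) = (p - 1)*(p + 1)*(p + 1)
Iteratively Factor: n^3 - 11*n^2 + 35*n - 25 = (n - 5)*(n^2 - 6*n + 5) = (n - 5)^2*(n - 1)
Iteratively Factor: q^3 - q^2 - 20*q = (q - 5)*(q^2 + 4*q) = (q - 5)*(q + 4)*(q)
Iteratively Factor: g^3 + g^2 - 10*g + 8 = (g - 1)*(g^2 + 2*g - 8) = (g - 2)*(g - 1)*(g + 4)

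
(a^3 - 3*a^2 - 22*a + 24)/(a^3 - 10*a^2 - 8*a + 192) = (a - 1)/(a - 8)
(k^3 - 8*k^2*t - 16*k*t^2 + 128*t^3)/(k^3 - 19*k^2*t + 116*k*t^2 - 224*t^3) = (-k - 4*t)/(-k + 7*t)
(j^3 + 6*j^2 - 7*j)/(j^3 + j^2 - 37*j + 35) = j/(j - 5)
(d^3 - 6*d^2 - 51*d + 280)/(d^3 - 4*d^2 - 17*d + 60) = (d^2 - d - 56)/(d^2 + d - 12)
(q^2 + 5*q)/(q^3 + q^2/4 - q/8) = 8*(q + 5)/(8*q^2 + 2*q - 1)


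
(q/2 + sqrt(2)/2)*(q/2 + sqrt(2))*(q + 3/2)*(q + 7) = q^4/4 + 3*sqrt(2)*q^3/4 + 17*q^3/8 + 29*q^2/8 + 51*sqrt(2)*q^2/8 + 17*q/2 + 63*sqrt(2)*q/8 + 21/2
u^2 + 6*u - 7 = (u - 1)*(u + 7)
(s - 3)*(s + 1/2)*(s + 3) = s^3 + s^2/2 - 9*s - 9/2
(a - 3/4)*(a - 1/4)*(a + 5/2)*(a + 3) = a^4 + 9*a^3/2 + 35*a^2/16 - 207*a/32 + 45/32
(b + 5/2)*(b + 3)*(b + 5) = b^3 + 21*b^2/2 + 35*b + 75/2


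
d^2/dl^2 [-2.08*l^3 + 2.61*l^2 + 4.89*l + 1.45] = 5.22 - 12.48*l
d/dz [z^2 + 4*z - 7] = 2*z + 4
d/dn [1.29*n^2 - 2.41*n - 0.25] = 2.58*n - 2.41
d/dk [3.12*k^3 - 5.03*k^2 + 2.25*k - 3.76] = 9.36*k^2 - 10.06*k + 2.25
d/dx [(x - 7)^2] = 2*x - 14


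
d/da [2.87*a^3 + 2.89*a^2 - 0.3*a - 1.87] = 8.61*a^2 + 5.78*a - 0.3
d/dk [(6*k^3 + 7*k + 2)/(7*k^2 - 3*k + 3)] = (42*k^4 - 36*k^3 + 5*k^2 - 28*k + 27)/(49*k^4 - 42*k^3 + 51*k^2 - 18*k + 9)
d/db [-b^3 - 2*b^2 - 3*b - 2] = -3*b^2 - 4*b - 3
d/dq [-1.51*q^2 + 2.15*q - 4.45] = 2.15 - 3.02*q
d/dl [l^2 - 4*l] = 2*l - 4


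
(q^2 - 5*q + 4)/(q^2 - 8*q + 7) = (q - 4)/(q - 7)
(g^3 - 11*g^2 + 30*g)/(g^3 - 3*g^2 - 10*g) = (g - 6)/(g + 2)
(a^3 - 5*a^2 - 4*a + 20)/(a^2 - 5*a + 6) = (a^2 - 3*a - 10)/(a - 3)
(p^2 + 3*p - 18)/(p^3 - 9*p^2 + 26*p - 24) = (p + 6)/(p^2 - 6*p + 8)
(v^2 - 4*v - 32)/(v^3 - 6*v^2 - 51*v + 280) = (v + 4)/(v^2 + 2*v - 35)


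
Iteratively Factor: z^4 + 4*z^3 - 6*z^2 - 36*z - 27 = (z - 3)*(z^3 + 7*z^2 + 15*z + 9) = (z - 3)*(z + 3)*(z^2 + 4*z + 3) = (z - 3)*(z + 1)*(z + 3)*(z + 3)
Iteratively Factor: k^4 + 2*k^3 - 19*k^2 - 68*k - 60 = (k + 2)*(k^3 - 19*k - 30) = (k - 5)*(k + 2)*(k^2 + 5*k + 6) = (k - 5)*(k + 2)*(k + 3)*(k + 2)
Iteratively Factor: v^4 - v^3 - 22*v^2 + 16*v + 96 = (v + 4)*(v^3 - 5*v^2 - 2*v + 24) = (v - 4)*(v + 4)*(v^2 - v - 6) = (v - 4)*(v + 2)*(v + 4)*(v - 3)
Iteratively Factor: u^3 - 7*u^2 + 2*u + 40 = (u - 5)*(u^2 - 2*u - 8) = (u - 5)*(u + 2)*(u - 4)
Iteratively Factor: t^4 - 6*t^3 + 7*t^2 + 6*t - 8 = (t + 1)*(t^3 - 7*t^2 + 14*t - 8) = (t - 2)*(t + 1)*(t^2 - 5*t + 4) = (t - 4)*(t - 2)*(t + 1)*(t - 1)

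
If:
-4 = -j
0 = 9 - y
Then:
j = 4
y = 9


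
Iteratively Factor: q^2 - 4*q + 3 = (q - 1)*(q - 3)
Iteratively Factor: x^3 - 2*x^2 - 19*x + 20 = (x - 1)*(x^2 - x - 20) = (x - 5)*(x - 1)*(x + 4)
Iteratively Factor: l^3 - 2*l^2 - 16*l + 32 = (l - 2)*(l^2 - 16) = (l - 2)*(l + 4)*(l - 4)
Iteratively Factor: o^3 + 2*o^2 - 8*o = (o - 2)*(o^2 + 4*o) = o*(o - 2)*(o + 4)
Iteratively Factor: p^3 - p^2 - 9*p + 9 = (p - 1)*(p^2 - 9) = (p - 3)*(p - 1)*(p + 3)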